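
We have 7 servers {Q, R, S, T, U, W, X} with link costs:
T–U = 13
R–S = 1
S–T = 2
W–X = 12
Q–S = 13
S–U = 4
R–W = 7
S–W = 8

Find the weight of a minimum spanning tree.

39

Kruskal: consider edges lightest-first.
R–S (1): add — endpoints in different components.
S–T (2): add — endpoints in different components.
S–U (4): add — endpoints in different components.
R–W (7): add — endpoints in different components.
S–W (8): skip — S and W already connected.
W–X (12): add — endpoints in different components.
Q–S (13): add — endpoints in different components.
MST edges: R–S, S–T, S–U, R–W, W–X, Q–S; total weight 1+2+4+7+12+13 = 39.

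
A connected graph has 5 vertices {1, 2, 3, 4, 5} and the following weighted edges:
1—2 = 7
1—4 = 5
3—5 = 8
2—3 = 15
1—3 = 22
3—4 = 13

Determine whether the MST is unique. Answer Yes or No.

Yes

Sort edges by weight, then run Kruskal:
1—4 (5): add — endpoints in different components.
1—2 (7): add — endpoints in different components.
3—5 (8): add — endpoints in different components.
3—4 (13): add — endpoints in different components.
Every non-tree edge has weight strictly greater than the heaviest edge on the tree path between its endpoints, so the MST is unique.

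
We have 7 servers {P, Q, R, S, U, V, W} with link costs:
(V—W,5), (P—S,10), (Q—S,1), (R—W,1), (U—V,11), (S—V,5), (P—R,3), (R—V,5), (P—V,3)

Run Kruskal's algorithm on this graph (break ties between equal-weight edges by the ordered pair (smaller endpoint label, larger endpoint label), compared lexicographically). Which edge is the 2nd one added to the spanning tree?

R-W

Sort edges by weight, then run Kruskal:
Q—S (1): add — endpoints in different components.
R—W (1): add — endpoints in different components.
P—R (3): add — endpoints in different components.
P—V (3): add — endpoints in different components.
R—V (5): skip — R and V already connected.
S—V (5): add — endpoints in different components.
V—W (5): skip — W and V already connected.
P—S (10): skip — P and S already connected.
U—V (11): add — endpoints in different components.
The 2nd edge added is R—W.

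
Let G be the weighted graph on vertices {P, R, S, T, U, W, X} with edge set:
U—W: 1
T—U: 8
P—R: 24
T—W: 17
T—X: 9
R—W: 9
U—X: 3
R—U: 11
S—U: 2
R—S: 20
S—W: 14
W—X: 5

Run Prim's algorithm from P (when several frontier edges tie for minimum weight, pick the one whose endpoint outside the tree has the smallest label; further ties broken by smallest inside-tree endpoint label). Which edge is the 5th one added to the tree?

U-X

Prim, starting at P.
Step 1: frontier [P—R 24] → take P—R (24); add R.
Step 2: frontier [R—W 9, R—U 11, R—S 20] → take R—W (9); add W.
Step 3: frontier [R—U 11, R—S 20, U—W 1, W—X 5, S—W 14, T—W 17] → take U—W (1); add U.
Step 4: frontier [R—S 20, S—U 2, U—X 3, T—U 8, W—X 5, S—W 14, T—W 17] → take S—U (2); add S.
Step 5: frontier [U—X 3, T—U 8, W—X 5, T—W 17] → take U—X (3); add X.
Step 6: frontier [T—U 8, T—W 17, T—X 9] → take T—U (8); add T.
The 5th edge added is U—X.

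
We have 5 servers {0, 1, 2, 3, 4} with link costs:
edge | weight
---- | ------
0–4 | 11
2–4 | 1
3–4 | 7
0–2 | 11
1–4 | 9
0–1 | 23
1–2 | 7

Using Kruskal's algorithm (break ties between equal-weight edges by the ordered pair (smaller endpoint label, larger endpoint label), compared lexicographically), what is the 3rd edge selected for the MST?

3-4

Kruskal's algorithm — process edges by increasing weight (ties by edge label):
2–4 (1): add — endpoints in different components.
1–2 (7): add — endpoints in different components.
3–4 (7): add — endpoints in different components.
1–4 (9): skip — 1 and 4 already connected.
0–2 (11): add — endpoints in different components.
The 3rd edge added is 3–4.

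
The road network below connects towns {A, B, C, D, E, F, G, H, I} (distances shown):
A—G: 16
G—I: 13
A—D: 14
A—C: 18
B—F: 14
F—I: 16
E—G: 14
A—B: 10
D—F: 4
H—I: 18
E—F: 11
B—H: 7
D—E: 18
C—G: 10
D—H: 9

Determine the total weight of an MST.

78

Prim, starting at G.
Step 1: cheapest edge leaving the tree is C—G (10); add C.
Step 2: cheapest edge leaving the tree is G—I (13); add I.
Step 3: cheapest edge leaving the tree is E—G (14); add E.
Step 4: cheapest edge leaving the tree is E—F (11); add F.
Step 5: cheapest edge leaving the tree is D—F (4); add D.
Step 6: cheapest edge leaving the tree is D—H (9); add H.
Step 7: cheapest edge leaving the tree is B—H (7); add B.
Step 8: cheapest edge leaving the tree is A—B (10); add A.
MST edges: C—G, G—I, E—G, E—F, D—F, D—H, B—H, A—B; total weight 10+13+14+11+4+9+7+10 = 78.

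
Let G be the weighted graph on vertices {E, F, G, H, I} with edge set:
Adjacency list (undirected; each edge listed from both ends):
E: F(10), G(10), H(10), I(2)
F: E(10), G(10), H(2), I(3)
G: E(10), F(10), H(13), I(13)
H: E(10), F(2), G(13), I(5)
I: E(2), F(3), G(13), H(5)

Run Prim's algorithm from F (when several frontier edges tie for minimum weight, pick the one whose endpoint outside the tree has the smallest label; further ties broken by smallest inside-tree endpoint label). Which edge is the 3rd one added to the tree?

E-I

Prim's algorithm from F:
Step 1: cheapest edge leaving the tree is F—H (2); add H.
Step 2: cheapest edge leaving the tree is F—I (3); add I.
Step 3: cheapest edge leaving the tree is E—I (2); add E.
Step 4: cheapest edge leaving the tree is E—G (10); add G.
The 3rd edge added is E—I.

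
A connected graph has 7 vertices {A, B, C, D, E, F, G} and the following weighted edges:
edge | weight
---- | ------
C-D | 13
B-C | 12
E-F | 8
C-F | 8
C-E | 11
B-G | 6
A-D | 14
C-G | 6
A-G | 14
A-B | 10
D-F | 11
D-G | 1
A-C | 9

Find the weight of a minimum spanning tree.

38

Grow the tree from D using Prim:
Step 1: cheapest edge leaving the tree is D-G (1); add G.
Step 2: cheapest edge leaving the tree is B-G (6); add B.
Step 3: cheapest edge leaving the tree is C-G (6); add C.
Step 4: cheapest edge leaving the tree is C-F (8); add F.
Step 5: cheapest edge leaving the tree is E-F (8); add E.
Step 6: cheapest edge leaving the tree is A-C (9); add A.
MST edges: D-G, B-G, C-G, C-F, E-F, A-C; total weight 1+6+6+8+8+9 = 38.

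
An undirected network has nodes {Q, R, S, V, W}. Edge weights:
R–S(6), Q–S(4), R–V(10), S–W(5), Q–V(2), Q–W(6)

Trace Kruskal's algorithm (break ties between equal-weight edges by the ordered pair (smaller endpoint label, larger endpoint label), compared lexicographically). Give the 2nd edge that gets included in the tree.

Sort edges by weight, then run Kruskal:
Q–V (2): add — endpoints in different components.
Q–S (4): add — endpoints in different components.
S–W (5): add — endpoints in different components.
Q–W (6): skip — W and Q already connected.
R–S (6): add — endpoints in different components.
The 2nd edge added is Q–S.

Q-S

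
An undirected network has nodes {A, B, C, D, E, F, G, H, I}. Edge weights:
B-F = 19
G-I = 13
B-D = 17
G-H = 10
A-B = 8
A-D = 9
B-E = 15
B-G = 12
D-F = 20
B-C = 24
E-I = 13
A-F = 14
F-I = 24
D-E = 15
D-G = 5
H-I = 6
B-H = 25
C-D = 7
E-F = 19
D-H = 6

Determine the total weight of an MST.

68

Grow the tree from C using Prim:
Step 1: cheapest edge leaving the tree is C-D (7); add D.
Step 2: cheapest edge leaving the tree is D-G (5); add G.
Step 3: cheapest edge leaving the tree is D-H (6); add H.
Step 4: cheapest edge leaving the tree is H-I (6); add I.
Step 5: cheapest edge leaving the tree is A-D (9); add A.
Step 6: cheapest edge leaving the tree is A-B (8); add B.
Step 7: cheapest edge leaving the tree is E-I (13); add E.
Step 8: cheapest edge leaving the tree is A-F (14); add F.
MST edges: C-D, D-G, D-H, H-I, A-D, A-B, E-I, A-F; total weight 7+5+6+6+9+8+13+14 = 68.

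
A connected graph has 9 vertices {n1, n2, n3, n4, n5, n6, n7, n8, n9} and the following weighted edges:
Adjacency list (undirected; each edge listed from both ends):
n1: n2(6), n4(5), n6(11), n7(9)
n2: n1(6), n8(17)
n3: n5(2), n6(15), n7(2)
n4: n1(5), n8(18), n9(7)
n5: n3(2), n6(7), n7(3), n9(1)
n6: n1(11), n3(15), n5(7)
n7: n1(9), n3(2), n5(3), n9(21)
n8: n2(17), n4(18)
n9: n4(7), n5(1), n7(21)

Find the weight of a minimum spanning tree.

Grow the tree from n1 using Prim:
Step 1: cheapest edge leaving the tree is n1 n4 (5); add n4.
Step 2: cheapest edge leaving the tree is n1 n2 (6); add n2.
Step 3: cheapest edge leaving the tree is n4 n9 (7); add n9.
Step 4: cheapest edge leaving the tree is n5 n9 (1); add n5.
Step 5: cheapest edge leaving the tree is n3 n5 (2); add n3.
Step 6: cheapest edge leaving the tree is n3 n7 (2); add n7.
Step 7: cheapest edge leaving the tree is n5 n6 (7); add n6.
Step 8: cheapest edge leaving the tree is n2 n8 (17); add n8.
MST edges: n1 n4, n1 n2, n4 n9, n5 n9, n3 n5, n3 n7, n5 n6, n2 n8; total weight 5+6+7+1+2+2+7+17 = 47.

47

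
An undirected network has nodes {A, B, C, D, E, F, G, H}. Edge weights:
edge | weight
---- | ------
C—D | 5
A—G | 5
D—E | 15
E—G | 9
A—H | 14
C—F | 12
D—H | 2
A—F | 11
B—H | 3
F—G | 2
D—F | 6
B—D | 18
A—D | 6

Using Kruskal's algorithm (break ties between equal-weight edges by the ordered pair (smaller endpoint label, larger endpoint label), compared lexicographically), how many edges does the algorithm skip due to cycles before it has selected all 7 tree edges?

1

Kruskal's algorithm — process edges by increasing weight (ties by edge label):
D—H (2): add — endpoints in different components.
F—G (2): add — endpoints in different components.
B—H (3): add — endpoints in different components.
A—G (5): add — endpoints in different components.
C—D (5): add — endpoints in different components.
A—D (6): add — endpoints in different components.
D—F (6): skip — D and F already connected.
E—G (9): add — endpoints in different components.
Edges rejected before the tree was complete: 1.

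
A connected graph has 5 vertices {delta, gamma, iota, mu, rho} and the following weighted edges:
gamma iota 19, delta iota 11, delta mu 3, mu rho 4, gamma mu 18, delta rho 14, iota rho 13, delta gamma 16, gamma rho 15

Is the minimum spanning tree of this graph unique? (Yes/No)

Kruskal: consider edges lightest-first.
delta mu (3): add. Components now {rho} {iota} {delta,mu} {gamma}
mu rho (4): add. Components now {delta,mu,rho} {iota} {gamma}
delta iota (11): add. Components now {delta,iota,mu,rho} {gamma}
iota rho (13): skip — rho and iota already connected.
delta rho (14): skip — rho and delta already connected.
gamma rho (15): add. Components now {delta,gamma,iota,mu,rho}
Every non-tree edge has weight strictly greater than the heaviest edge on the tree path between its endpoints, so the MST is unique.

Yes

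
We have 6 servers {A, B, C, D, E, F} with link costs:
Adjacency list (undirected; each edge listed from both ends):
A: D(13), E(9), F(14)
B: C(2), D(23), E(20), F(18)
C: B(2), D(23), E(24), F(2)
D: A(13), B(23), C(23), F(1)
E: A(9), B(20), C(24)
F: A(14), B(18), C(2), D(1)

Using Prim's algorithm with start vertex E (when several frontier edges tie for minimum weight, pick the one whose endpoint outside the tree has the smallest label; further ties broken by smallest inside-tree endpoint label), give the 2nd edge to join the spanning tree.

A-D

Grow the tree from E using Prim:
Step 1: cheapest edge leaving the tree is A E (9); add A.
Step 2: cheapest edge leaving the tree is A D (13); add D.
Step 3: cheapest edge leaving the tree is D F (1); add F.
Step 4: cheapest edge leaving the tree is C F (2); add C.
Step 5: cheapest edge leaving the tree is B C (2); add B.
The 2nd edge added is A D.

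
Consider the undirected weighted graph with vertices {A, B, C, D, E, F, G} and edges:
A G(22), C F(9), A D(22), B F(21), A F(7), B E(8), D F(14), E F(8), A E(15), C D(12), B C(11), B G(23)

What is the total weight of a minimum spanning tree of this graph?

66

Sort edges by weight, then run Kruskal:
A F (7): add. Components now {A,F} {B} {C} {D} {E} {G}
B E (8): add. Components now {A,F} {B,E} {C} {D} {G}
E F (8): add. Components now {A,B,E,F} {C} {D} {G}
C F (9): add. Components now {A,B,C,E,F} {D} {G}
B C (11): skip — B and C already connected.
C D (12): add. Components now {A,B,C,D,E,F} {G}
D F (14): skip — D and F already connected.
A E (15): skip — A and E already connected.
B F (21): skip — B and F already connected.
A D (22): skip — A and D already connected.
A G (22): add. Components now {A,B,C,D,E,F,G}
MST edges: A F, B E, E F, C F, C D, A G; total weight 7+8+8+9+12+22 = 66.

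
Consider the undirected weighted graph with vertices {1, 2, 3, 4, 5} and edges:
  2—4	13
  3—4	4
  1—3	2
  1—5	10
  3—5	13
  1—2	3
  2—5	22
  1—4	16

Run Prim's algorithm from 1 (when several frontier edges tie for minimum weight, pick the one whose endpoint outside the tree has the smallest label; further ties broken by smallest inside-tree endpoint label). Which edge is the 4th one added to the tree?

Grow the tree from 1 using Prim:
Step 1: cheapest edge leaving the tree is 1—3 (2); add 3.
Step 2: cheapest edge leaving the tree is 1—2 (3); add 2.
Step 3: cheapest edge leaving the tree is 3—4 (4); add 4.
Step 4: cheapest edge leaving the tree is 1—5 (10); add 5.
The 4th edge added is 1—5.

1-5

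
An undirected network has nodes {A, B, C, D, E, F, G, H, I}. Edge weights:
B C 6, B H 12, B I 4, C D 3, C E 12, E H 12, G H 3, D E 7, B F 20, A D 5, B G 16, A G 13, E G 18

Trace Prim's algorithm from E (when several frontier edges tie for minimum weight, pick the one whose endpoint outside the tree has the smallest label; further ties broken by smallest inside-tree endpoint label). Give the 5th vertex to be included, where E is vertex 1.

B

Prim's algorithm from E:
Step 1: cheapest edge leaving the tree is D E (7); add D.
Step 2: cheapest edge leaving the tree is C D (3); add C.
Step 3: cheapest edge leaving the tree is A D (5); add A.
Step 4: cheapest edge leaving the tree is B C (6); add B.
Step 5: cheapest edge leaving the tree is B I (4); add I.
Step 6: cheapest edge leaving the tree is B H (12); add H.
Step 7: cheapest edge leaving the tree is G H (3); add G.
Step 8: cheapest edge leaving the tree is B F (20); add F.
Vertex order: E, D, C, A, B, I, H, G, F. The 5th vertex is B.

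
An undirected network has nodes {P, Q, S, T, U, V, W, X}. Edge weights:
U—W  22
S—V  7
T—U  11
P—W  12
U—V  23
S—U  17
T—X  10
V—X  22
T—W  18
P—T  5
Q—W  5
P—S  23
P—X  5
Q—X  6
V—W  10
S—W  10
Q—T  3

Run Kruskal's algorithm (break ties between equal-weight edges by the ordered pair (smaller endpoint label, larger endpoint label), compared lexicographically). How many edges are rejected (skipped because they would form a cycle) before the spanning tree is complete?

3

Kruskal's algorithm — process edges by increasing weight (ties by edge label):
Q—T (3): add — endpoints in different components.
P—T (5): add — endpoints in different components.
P—X (5): add — endpoints in different components.
Q—W (5): add — endpoints in different components.
Q—X (6): skip — Q and X already connected.
S—V (7): add — endpoints in different components.
S—W (10): add — endpoints in different components.
T—X (10): skip — T and X already connected.
V—W (10): skip — V and W already connected.
T—U (11): add — endpoints in different components.
Edges rejected before the tree was complete: 3.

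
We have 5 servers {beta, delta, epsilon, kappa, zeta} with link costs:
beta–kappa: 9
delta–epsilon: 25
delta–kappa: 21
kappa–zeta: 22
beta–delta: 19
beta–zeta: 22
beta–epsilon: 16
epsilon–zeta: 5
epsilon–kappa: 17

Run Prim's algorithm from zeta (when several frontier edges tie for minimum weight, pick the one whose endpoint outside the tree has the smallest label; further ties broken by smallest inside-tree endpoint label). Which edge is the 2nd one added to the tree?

Grow the tree from zeta using Prim:
Step 1: frontier [epsilon–zeta 5, beta–zeta 22, kappa–zeta 22] → take epsilon–zeta (5); add epsilon.
Step 2: frontier [beta–epsilon 16, epsilon–kappa 17, delta–epsilon 25, beta–zeta 22, kappa–zeta 22] → take beta–epsilon (16); add beta.
Step 3: frontier [beta–kappa 9, beta–delta 19, epsilon–kappa 17, delta–epsilon 25, kappa–zeta 22] → take beta–kappa (9); add kappa.
Step 4: frontier [beta–delta 19, delta–epsilon 25, delta–kappa 21] → take beta–delta (19); add delta.
The 2nd edge added is beta–epsilon.

beta-epsilon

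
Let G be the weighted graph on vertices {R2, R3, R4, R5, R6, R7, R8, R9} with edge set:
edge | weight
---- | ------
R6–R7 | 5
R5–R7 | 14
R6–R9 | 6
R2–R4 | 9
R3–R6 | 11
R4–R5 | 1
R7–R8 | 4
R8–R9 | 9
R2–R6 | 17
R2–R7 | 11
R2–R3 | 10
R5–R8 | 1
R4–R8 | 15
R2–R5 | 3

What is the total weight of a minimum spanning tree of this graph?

Prim, starting at R4.
Step 1: cheapest edge leaving the tree is R4–R5 (1); add R5.
Step 2: cheapest edge leaving the tree is R5–R8 (1); add R8.
Step 3: cheapest edge leaving the tree is R2–R5 (3); add R2.
Step 4: cheapest edge leaving the tree is R7–R8 (4); add R7.
Step 5: cheapest edge leaving the tree is R6–R7 (5); add R6.
Step 6: cheapest edge leaving the tree is R6–R9 (6); add R9.
Step 7: cheapest edge leaving the tree is R2–R3 (10); add R3.
MST edges: R4–R5, R5–R8, R2–R5, R7–R8, R6–R7, R6–R9, R2–R3; total weight 1+1+3+4+5+6+10 = 30.

30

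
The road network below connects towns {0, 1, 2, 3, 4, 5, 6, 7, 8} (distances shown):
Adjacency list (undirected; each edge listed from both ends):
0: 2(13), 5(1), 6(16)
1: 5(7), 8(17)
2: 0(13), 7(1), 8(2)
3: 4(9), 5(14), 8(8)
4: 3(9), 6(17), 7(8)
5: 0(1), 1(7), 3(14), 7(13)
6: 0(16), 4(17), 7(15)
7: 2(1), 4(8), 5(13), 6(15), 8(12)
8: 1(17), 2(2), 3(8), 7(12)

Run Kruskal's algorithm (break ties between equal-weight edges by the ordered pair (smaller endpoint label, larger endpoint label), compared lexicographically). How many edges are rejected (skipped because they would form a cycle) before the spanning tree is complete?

Kruskal: consider edges lightest-first.
0–5 (1): add — endpoints in different components.
2–7 (1): add — endpoints in different components.
2–8 (2): add — endpoints in different components.
1–5 (7): add — endpoints in different components.
3–8 (8): add — endpoints in different components.
4–7 (8): add — endpoints in different components.
3–4 (9): skip — 3 and 4 already connected.
7–8 (12): skip — 7 and 8 already connected.
0–2 (13): add — endpoints in different components.
5–7 (13): skip — 5 and 7 already connected.
3–5 (14): skip — 3 and 5 already connected.
6–7 (15): add — endpoints in different components.
Edges rejected before the tree was complete: 4.

4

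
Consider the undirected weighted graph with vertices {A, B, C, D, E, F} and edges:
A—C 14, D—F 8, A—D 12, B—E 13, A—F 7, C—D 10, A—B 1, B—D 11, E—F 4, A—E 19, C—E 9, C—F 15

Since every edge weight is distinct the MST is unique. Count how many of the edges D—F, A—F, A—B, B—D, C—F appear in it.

Kruskal's algorithm — process edges by increasing weight (ties by edge label):
A—B (1): add — endpoints in different components.
E—F (4): add — endpoints in different components.
A—F (7): add — endpoints in different components.
D—F (8): add — endpoints in different components.
C—E (9): add — endpoints in different components.
MST edge set: {A—B, E—F, A—F, D—F, C—E}.
Of the listed edges, {D—F, A—F, A—B} are in the MST → 3.

3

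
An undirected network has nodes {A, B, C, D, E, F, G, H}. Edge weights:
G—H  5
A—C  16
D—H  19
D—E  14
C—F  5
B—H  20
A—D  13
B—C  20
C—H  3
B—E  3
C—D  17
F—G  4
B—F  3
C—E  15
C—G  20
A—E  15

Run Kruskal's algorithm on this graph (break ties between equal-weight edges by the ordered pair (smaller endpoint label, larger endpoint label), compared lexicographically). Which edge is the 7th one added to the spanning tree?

D-E

Kruskal: consider edges lightest-first.
B—E (3): add — endpoints in different components.
B—F (3): add — endpoints in different components.
C—H (3): add — endpoints in different components.
F—G (4): add — endpoints in different components.
C—F (5): add — endpoints in different components.
G—H (5): skip — G and H already connected.
A—D (13): add — endpoints in different components.
D—E (14): add — endpoints in different components.
The 7th edge added is D—E.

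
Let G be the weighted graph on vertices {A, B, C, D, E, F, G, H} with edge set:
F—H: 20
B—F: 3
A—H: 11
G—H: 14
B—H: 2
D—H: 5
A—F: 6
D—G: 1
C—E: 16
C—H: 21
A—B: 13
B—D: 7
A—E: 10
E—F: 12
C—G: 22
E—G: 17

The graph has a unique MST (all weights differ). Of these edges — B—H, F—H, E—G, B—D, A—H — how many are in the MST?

Kruskal: consider edges lightest-first.
D—G (1): add — endpoints in different components.
B—H (2): add — endpoints in different components.
B—F (3): add — endpoints in different components.
D—H (5): add — endpoints in different components.
A—F (6): add — endpoints in different components.
B—D (7): skip — B and D already connected.
A—E (10): add — endpoints in different components.
A—H (11): skip — A and H already connected.
E—F (12): skip — E and F already connected.
A—B (13): skip — A and B already connected.
G—H (14): skip — G and H already connected.
C—E (16): add — endpoints in different components.
MST edge set: {D—G, B—H, B—F, D—H, A—F, A—E, C—E}.
Of the listed edges, {B—H} are in the MST → 1.

1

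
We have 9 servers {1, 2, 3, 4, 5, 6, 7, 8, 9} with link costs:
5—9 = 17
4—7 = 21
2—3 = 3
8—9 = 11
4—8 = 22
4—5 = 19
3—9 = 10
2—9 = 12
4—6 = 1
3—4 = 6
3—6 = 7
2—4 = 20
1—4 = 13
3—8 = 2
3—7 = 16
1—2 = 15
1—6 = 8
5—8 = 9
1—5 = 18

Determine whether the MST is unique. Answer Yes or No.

Kruskal's algorithm — process edges by increasing weight (ties by edge label):
4—6 (1): add — endpoints in different components.
3—8 (2): add — endpoints in different components.
2—3 (3): add — endpoints in different components.
3—4 (6): add — endpoints in different components.
3—6 (7): skip — 3 and 6 already connected.
1—6 (8): add — endpoints in different components.
5—8 (9): add — endpoints in different components.
3—9 (10): add — endpoints in different components.
8—9 (11): skip — 8 and 9 already connected.
2—9 (12): skip — 2 and 9 already connected.
1—4 (13): skip — 1 and 4 already connected.
1—2 (15): skip — 1 and 2 already connected.
3—7 (16): add — endpoints in different components.
Every non-tree edge has weight strictly greater than the heaviest edge on the tree path between its endpoints, so the MST is unique.

Yes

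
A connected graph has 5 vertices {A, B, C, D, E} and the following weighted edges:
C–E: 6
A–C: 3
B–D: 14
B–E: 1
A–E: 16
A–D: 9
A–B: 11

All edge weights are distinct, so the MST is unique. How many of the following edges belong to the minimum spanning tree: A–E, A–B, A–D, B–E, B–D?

2

Kruskal: consider edges lightest-first.
B–E (1): add — endpoints in different components.
A–C (3): add — endpoints in different components.
C–E (6): add — endpoints in different components.
A–D (9): add — endpoints in different components.
MST edge set: {B–E, A–C, C–E, A–D}.
Of the listed edges, {A–D, B–E} are in the MST → 2.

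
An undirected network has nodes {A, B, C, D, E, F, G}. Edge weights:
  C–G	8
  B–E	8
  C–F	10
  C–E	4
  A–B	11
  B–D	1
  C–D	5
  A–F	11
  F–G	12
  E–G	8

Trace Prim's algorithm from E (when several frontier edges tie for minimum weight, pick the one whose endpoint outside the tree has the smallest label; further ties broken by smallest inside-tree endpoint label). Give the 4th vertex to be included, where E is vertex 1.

B

Grow the tree from E using Prim:
Step 1: cheapest edge leaving the tree is C–E (4); add C.
Step 2: cheapest edge leaving the tree is C–D (5); add D.
Step 3: cheapest edge leaving the tree is B–D (1); add B.
Step 4: cheapest edge leaving the tree is C–G (8); add G.
Step 5: cheapest edge leaving the tree is C–F (10); add F.
Step 6: cheapest edge leaving the tree is A–B (11); add A.
Vertex order: E, C, D, B, G, F, A. The 4th vertex is B.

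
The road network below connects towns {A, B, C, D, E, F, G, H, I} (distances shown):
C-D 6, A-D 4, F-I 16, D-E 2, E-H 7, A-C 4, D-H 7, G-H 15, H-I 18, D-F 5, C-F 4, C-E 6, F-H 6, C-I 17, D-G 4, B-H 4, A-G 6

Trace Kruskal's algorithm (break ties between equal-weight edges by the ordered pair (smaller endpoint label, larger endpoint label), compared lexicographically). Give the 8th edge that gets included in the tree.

Kruskal's algorithm — process edges by increasing weight (ties by edge label):
D-E (2): add — endpoints in different components.
A-C (4): add — endpoints in different components.
A-D (4): add — endpoints in different components.
B-H (4): add — endpoints in different components.
C-F (4): add — endpoints in different components.
D-G (4): add — endpoints in different components.
D-F (5): skip — D and F already connected.
A-G (6): skip — A and G already connected.
C-D (6): skip — C and D already connected.
C-E (6): skip — C and E already connected.
F-H (6): add — endpoints in different components.
D-H (7): skip — D and H already connected.
E-H (7): skip — E and H already connected.
G-H (15): skip — G and H already connected.
F-I (16): add — endpoints in different components.
The 8th edge added is F-I.

F-I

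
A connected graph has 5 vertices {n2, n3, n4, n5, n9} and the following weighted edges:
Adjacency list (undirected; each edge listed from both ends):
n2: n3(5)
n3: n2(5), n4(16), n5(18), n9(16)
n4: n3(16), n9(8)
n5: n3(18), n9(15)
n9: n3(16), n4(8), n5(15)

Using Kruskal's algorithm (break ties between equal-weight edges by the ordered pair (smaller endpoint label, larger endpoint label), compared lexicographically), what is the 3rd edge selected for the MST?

Kruskal: consider edges lightest-first.
n2–n3 (5): add. Components now {n5} {n2,n3} {n9} {n4}
n4–n9 (8): add. Components now {n5} {n2,n3} {n4,n9}
n5–n9 (15): add. Components now {n4,n5,n9} {n2,n3}
n3–n4 (16): add. Components now {n2,n3,n4,n5,n9}
The 3rd edge added is n5–n9.

n5-n9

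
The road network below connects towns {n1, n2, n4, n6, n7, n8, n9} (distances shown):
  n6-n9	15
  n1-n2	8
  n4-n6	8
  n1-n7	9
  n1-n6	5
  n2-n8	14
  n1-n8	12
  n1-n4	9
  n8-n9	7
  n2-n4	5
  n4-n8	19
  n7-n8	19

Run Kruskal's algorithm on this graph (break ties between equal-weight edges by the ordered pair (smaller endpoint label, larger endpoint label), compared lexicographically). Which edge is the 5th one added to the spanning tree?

Kruskal's algorithm — process edges by increasing weight (ties by edge label):
n1-n6 (5): add. Components now {n2} {n7} {n9} {n4} {n8} {n1,n6}
n2-n4 (5): add. Components now {n2,n4} {n7} {n9} {n8} {n1,n6}
n8-n9 (7): add. Components now {n2,n4} {n7} {n8,n9} {n1,n6}
n1-n2 (8): add. Components now {n1,n2,n4,n6} {n7} {n8,n9}
n4-n6 (8): skip — n4 and n6 already connected.
n1-n4 (9): skip — n4 and n1 already connected.
n1-n7 (9): add. Components now {n1,n2,n4,n6,n7} {n8,n9}
n1-n8 (12): add. Components now {n1,n2,n4,n6,n7,n8,n9}
The 5th edge added is n1-n7.

n1-n7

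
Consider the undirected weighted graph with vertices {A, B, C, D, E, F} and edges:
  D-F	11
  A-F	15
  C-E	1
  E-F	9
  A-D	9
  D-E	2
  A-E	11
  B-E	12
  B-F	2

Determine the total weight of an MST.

23

Kruskal: consider edges lightest-first.
C-E (1): add — endpoints in different components.
B-F (2): add — endpoints in different components.
D-E (2): add — endpoints in different components.
A-D (9): add — endpoints in different components.
E-F (9): add — endpoints in different components.
MST edges: C-E, B-F, D-E, A-D, E-F; total weight 1+2+2+9+9 = 23.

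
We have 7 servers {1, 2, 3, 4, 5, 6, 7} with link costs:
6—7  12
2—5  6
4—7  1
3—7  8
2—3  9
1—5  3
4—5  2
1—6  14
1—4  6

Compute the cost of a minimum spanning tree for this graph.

Prim's algorithm from 1:
Step 1: cheapest edge leaving the tree is 1—5 (3); add 5.
Step 2: cheapest edge leaving the tree is 4—5 (2); add 4.
Step 3: cheapest edge leaving the tree is 4—7 (1); add 7.
Step 4: cheapest edge leaving the tree is 2—5 (6); add 2.
Step 5: cheapest edge leaving the tree is 3—7 (8); add 3.
Step 6: cheapest edge leaving the tree is 6—7 (12); add 6.
MST edges: 1—5, 4—5, 4—7, 2—5, 3—7, 6—7; total weight 3+2+1+6+8+12 = 32.

32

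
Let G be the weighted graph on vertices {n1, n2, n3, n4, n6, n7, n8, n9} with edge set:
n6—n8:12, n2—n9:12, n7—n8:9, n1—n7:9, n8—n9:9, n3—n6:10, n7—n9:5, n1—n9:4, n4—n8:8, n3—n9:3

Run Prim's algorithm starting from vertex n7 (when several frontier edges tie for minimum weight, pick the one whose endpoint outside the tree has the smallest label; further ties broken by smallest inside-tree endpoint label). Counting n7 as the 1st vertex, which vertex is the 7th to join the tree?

Prim, starting at n7.
Step 1: cheapest edge leaving the tree is n7—n9 (5); add n9.
Step 2: cheapest edge leaving the tree is n3—n9 (3); add n3.
Step 3: cheapest edge leaving the tree is n1—n9 (4); add n1.
Step 4: cheapest edge leaving the tree is n7—n8 (9); add n8.
Step 5: cheapest edge leaving the tree is n4—n8 (8); add n4.
Step 6: cheapest edge leaving the tree is n3—n6 (10); add n6.
Step 7: cheapest edge leaving the tree is n2—n9 (12); add n2.
Vertex order: n7, n9, n3, n1, n8, n4, n6, n2. The 7th vertex is n6.

n6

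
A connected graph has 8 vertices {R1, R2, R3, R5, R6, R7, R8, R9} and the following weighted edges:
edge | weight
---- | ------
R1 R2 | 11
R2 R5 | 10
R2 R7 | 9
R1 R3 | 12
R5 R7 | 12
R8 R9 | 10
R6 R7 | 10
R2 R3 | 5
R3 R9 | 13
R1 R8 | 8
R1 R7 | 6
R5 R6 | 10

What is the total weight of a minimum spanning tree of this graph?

Grow the tree from R5 using Prim:
Step 1: frontier [R2 R5 10, R5 R6 10, R5 R7 12] → take R2 R5 (10); add R2.
Step 2: frontier [R2 R3 5, R2 R7 9, R1 R2 11, R5 R6 10, R5 R7 12] → take R2 R3 (5); add R3.
Step 3: frontier [R2 R7 9, R1 R2 11, R1 R3 12, R3 R9 13, R5 R6 10, R5 R7 12] → take R2 R7 (9); add R7.
Step 4: frontier [R1 R2 11, R1 R3 12, R3 R9 13, R5 R6 10, R1 R7 6, R6 R7 10] → take R1 R7 (6); add R1.
Step 5: frontier [R1 R8 8, R3 R9 13, R5 R6 10, R6 R7 10] → take R1 R8 (8); add R8.
Step 6: frontier [R3 R9 13, R5 R6 10, R6 R7 10, R8 R9 10] → take R5 R6 (10); add R6.
Step 7: frontier [R3 R9 13, R8 R9 10] → take R8 R9 (10); add R9.
MST edges: R2 R5, R2 R3, R2 R7, R1 R7, R1 R8, R5 R6, R8 R9; total weight 10+5+9+6+8+10+10 = 58.

58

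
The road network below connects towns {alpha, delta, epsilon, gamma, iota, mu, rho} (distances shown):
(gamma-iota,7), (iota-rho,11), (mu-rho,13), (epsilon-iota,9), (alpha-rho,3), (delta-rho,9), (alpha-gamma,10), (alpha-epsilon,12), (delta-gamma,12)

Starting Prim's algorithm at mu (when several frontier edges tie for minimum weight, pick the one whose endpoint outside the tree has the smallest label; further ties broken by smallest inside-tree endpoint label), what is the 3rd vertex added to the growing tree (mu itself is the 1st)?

Prim, starting at mu.
Step 1: frontier [mu-rho 13] → take mu-rho (13); add rho.
Step 2: frontier [alpha-rho 3, delta-rho 9, iota-rho 11] → take alpha-rho (3); add alpha.
Step 3: frontier [alpha-gamma 10, alpha-epsilon 12, delta-rho 9, iota-rho 11] → take delta-rho (9); add delta.
Step 4: frontier [alpha-gamma 10, alpha-epsilon 12, delta-gamma 12, iota-rho 11] → take alpha-gamma (10); add gamma.
Step 5: frontier [alpha-epsilon 12, gamma-iota 7, iota-rho 11] → take gamma-iota (7); add iota.
Step 6: frontier [alpha-epsilon 12, epsilon-iota 9] → take epsilon-iota (9); add epsilon.
Vertex order: mu, rho, alpha, delta, gamma, iota, epsilon. The 3rd vertex is alpha.

alpha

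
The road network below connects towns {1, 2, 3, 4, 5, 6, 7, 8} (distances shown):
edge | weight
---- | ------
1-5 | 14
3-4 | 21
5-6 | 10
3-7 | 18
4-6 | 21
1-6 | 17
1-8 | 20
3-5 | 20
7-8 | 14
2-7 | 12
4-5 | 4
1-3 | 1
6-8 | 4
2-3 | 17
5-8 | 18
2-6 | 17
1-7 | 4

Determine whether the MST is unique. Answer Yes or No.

Kruskal: consider edges lightest-first.
1-3 (1): add — endpoints in different components.
1-7 (4): add — endpoints in different components.
4-5 (4): add — endpoints in different components.
6-8 (4): add — endpoints in different components.
5-6 (10): add — endpoints in different components.
2-7 (12): add — endpoints in different components.
1-5 (14): add — endpoints in different components.
Non-tree edge 7-8 has weight 14, equal to the heaviest edge on its tree cycle — swapping gives another MST of the same weight. Not unique.

No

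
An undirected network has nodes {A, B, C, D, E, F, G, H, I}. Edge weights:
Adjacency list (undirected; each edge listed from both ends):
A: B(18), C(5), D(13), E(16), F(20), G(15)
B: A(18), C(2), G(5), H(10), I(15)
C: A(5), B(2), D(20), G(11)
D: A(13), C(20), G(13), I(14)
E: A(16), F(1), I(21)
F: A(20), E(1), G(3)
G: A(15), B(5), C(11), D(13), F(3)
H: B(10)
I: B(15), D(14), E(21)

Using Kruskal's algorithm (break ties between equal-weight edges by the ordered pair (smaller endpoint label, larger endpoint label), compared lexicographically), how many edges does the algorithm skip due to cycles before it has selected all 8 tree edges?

Kruskal's algorithm — process edges by increasing weight (ties by edge label):
E–F (1): add — endpoints in different components.
B–C (2): add — endpoints in different components.
F–G (3): add — endpoints in different components.
A–C (5): add — endpoints in different components.
B–G (5): add — endpoints in different components.
B–H (10): add — endpoints in different components.
C–G (11): skip — C and G already connected.
A–D (13): add — endpoints in different components.
D–G (13): skip — D and G already connected.
D–I (14): add — endpoints in different components.
Edges rejected before the tree was complete: 2.

2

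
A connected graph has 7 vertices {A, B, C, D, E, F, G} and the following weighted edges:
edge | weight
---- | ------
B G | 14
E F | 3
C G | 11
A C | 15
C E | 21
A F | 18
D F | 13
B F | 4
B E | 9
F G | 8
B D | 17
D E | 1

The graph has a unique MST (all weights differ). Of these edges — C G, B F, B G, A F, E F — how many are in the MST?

Kruskal: consider edges lightest-first.
D E (1): add — endpoints in different components.
E F (3): add — endpoints in different components.
B F (4): add — endpoints in different components.
F G (8): add — endpoints in different components.
B E (9): skip — B and E already connected.
C G (11): add — endpoints in different components.
D F (13): skip — D and F already connected.
B G (14): skip — B and G already connected.
A C (15): add — endpoints in different components.
MST edge set: {D E, E F, B F, F G, C G, A C}.
Of the listed edges, {C G, B F, E F} are in the MST → 3.

3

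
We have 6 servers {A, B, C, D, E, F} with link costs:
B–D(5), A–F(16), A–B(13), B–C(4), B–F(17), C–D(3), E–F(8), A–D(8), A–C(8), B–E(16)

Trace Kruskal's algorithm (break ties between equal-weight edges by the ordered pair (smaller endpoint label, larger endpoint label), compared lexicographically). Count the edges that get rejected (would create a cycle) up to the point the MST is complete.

3

Kruskal's algorithm — process edges by increasing weight (ties by edge label):
C–D (3): add — endpoints in different components.
B–C (4): add — endpoints in different components.
B–D (5): skip — B and D already connected.
A–C (8): add — endpoints in different components.
A–D (8): skip — A and D already connected.
E–F (8): add — endpoints in different components.
A–B (13): skip — A and B already connected.
A–F (16): add — endpoints in different components.
Edges rejected before the tree was complete: 3.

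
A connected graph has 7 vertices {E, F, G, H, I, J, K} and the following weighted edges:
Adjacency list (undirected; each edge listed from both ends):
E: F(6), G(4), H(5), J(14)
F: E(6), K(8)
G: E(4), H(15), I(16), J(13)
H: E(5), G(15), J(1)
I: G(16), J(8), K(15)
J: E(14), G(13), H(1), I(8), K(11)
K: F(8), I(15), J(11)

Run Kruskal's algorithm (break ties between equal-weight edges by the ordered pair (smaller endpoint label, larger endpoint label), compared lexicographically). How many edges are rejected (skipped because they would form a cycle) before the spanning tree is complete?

0

Kruskal's algorithm — process edges by increasing weight (ties by edge label):
H—J (1): add — endpoints in different components.
E—G (4): add — endpoints in different components.
E—H (5): add — endpoints in different components.
E—F (6): add — endpoints in different components.
F—K (8): add — endpoints in different components.
I—J (8): add — endpoints in different components.
Edges rejected before the tree was complete: 0.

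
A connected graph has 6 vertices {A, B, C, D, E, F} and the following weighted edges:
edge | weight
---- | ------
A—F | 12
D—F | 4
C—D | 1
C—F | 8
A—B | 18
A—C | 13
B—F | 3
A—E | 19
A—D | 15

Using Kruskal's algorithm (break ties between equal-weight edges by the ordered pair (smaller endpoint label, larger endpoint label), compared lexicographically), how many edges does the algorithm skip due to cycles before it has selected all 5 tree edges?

4

Kruskal's algorithm — process edges by increasing weight (ties by edge label):
C—D (1): add — endpoints in different components.
B—F (3): add — endpoints in different components.
D—F (4): add — endpoints in different components.
C—F (8): skip — C and F already connected.
A—F (12): add — endpoints in different components.
A—C (13): skip — A and C already connected.
A—D (15): skip — A and D already connected.
A—B (18): skip — A and B already connected.
A—E (19): add — endpoints in different components.
Edges rejected before the tree was complete: 4.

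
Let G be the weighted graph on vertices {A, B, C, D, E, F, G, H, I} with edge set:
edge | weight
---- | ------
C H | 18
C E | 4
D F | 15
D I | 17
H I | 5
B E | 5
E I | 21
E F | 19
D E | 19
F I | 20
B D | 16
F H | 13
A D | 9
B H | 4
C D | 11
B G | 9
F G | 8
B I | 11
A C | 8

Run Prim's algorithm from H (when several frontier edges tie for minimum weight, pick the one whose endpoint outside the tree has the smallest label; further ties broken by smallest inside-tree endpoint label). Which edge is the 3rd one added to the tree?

Prim, starting at H.
Step 1: cheapest edge leaving the tree is B H (4); add B.
Step 2: cheapest edge leaving the tree is B E (5); add E.
Step 3: cheapest edge leaving the tree is C E (4); add C.
Step 4: cheapest edge leaving the tree is H I (5); add I.
Step 5: cheapest edge leaving the tree is A C (8); add A.
Step 6: cheapest edge leaving the tree is A D (9); add D.
Step 7: cheapest edge leaving the tree is B G (9); add G.
Step 8: cheapest edge leaving the tree is F G (8); add F.
The 3rd edge added is C E.

C-E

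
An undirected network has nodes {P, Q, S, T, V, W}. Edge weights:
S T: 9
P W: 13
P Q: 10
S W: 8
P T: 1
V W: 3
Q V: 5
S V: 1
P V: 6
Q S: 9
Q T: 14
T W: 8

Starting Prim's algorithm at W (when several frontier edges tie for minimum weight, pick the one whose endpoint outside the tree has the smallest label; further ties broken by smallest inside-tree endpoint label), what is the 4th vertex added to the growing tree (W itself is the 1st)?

Q

Prim's algorithm from W:
Step 1: cheapest edge leaving the tree is V W (3); add V.
Step 2: cheapest edge leaving the tree is S V (1); add S.
Step 3: cheapest edge leaving the tree is Q V (5); add Q.
Step 4: cheapest edge leaving the tree is P V (6); add P.
Step 5: cheapest edge leaving the tree is P T (1); add T.
Vertex order: W, V, S, Q, P, T. The 4th vertex is Q.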